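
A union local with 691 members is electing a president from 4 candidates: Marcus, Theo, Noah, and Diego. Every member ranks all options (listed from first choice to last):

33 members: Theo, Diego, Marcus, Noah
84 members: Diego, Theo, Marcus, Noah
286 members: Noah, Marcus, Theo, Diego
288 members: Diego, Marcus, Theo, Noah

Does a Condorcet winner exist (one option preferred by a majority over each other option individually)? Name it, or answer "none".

Diego vs Marcus: 405–286 for Diego.
Diego vs Theo: 372–319 for Diego.
Diego vs Noah: 405–286 for Diego.
Diego beats every other option head-to-head.

Diego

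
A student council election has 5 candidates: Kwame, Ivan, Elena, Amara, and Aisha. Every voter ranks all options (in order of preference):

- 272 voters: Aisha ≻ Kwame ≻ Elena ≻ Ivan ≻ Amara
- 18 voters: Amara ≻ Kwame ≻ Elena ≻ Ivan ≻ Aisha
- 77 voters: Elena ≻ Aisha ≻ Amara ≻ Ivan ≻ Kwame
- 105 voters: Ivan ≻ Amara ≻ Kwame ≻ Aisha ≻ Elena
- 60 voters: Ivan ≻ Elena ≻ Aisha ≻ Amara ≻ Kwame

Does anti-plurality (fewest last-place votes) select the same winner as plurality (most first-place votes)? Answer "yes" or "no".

no

Anti-plurality — last-place votes: Kwame 137, Ivan 0, Elena 105, Amara 272, Aisha 18. Winner: Ivan.
Plurality — first-place votes: Kwame 0, Ivan 165, Elena 77, Amara 18, Aisha 272. Winner: Aisha.
The two methods disagree.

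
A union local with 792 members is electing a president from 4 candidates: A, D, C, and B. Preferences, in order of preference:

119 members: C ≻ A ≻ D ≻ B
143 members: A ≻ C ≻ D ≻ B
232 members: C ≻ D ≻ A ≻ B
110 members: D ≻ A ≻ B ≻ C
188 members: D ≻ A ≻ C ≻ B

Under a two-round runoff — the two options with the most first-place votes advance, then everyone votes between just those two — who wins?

C

Round 1 first-place votes: A 143, D 298, C 351, B 0.
C and D advance.
Runoff: C is preferred to D by 494 voters; D by 298.
C wins the runoff.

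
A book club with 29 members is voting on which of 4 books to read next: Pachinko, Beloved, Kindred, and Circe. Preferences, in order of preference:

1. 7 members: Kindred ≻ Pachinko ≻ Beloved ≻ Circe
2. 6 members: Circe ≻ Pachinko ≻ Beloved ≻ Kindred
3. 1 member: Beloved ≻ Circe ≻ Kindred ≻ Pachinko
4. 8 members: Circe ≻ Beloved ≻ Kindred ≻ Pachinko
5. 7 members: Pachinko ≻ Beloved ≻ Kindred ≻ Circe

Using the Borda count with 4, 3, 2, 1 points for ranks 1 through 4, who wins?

Pachinko

Pachinko: 7·3 + 6·3 + 1·1 + 8·1 + 7·4 = 76
Beloved: 7·2 + 6·2 + 1·4 + 8·3 + 7·3 = 75
Kindred: 7·4 + 6·1 + 1·2 + 8·2 + 7·2 = 66
Circe: 7·1 + 6·4 + 1·3 + 8·4 + 7·1 = 73
Pachinko has the highest Borda score (76).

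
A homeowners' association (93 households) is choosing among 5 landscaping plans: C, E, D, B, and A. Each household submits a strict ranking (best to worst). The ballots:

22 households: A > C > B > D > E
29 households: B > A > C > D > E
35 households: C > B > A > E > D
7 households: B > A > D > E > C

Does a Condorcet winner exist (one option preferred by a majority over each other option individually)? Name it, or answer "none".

none

Checking pairwise contests:
A beats C 58–35.
C beats E 86–7.
C beats D 86–7.
C beats B 57–36.
B beats A 71–22.
Every option loses at least one head-to-head, so there is no Condorcet winner.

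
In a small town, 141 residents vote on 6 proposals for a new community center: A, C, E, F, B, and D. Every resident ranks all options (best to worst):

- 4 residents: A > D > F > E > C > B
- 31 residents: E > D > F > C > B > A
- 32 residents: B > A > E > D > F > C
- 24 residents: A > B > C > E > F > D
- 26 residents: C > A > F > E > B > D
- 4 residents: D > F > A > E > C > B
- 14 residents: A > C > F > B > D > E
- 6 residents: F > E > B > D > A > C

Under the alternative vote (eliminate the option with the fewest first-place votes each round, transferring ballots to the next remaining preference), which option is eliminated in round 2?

F

Round 1: A 42, C 26, E 31, F 6, B 32, D 4. Eliminate D.
Round 2: A 42, C 26, E 31, F 10, B 32. Eliminate F.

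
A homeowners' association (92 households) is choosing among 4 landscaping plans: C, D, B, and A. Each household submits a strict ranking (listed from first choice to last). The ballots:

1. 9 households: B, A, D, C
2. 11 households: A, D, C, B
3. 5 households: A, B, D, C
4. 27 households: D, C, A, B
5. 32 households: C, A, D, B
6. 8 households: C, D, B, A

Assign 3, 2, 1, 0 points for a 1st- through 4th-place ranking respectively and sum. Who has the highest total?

C: 9·0 + 11·1 + 5·0 + 27·2 + 32·3 + 8·3 = 185
D: 9·1 + 11·2 + 5·1 + 27·3 + 32·1 + 8·2 = 165
B: 9·3 + 11·0 + 5·2 + 27·0 + 32·0 + 8·1 = 45
A: 9·2 + 11·3 + 5·3 + 27·1 + 32·2 + 8·0 = 157
C has the highest Borda score (185).

C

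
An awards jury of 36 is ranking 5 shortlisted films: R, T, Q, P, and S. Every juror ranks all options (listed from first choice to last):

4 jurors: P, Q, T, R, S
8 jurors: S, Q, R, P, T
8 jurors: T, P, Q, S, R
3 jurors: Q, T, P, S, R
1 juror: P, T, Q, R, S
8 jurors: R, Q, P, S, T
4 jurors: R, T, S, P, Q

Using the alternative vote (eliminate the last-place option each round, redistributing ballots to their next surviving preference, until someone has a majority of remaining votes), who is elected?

R

Round 1: R 12, T 8, Q 3, P 5, S 8. Eliminate Q.
Round 2: R 12, T 11, P 5, S 8. Eliminate P.
Round 3: R 12, T 16, S 8. Eliminate S.
Round 4: R 20, T 16. R has a majority.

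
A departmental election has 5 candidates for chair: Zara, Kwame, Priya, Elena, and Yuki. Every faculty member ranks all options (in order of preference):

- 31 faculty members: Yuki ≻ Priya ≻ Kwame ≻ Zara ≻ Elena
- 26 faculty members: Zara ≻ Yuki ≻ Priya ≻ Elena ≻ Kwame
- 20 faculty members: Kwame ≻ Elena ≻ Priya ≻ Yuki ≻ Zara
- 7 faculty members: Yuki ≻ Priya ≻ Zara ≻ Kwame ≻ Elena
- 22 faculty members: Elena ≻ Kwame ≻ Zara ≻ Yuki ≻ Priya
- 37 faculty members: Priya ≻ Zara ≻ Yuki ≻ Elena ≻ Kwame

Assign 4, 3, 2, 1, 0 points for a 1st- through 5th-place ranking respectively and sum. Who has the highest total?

Zara: 31·1 + 26·4 + 20·0 + 7·2 + 22·2 + 37·3 = 304
Kwame: 31·2 + 26·0 + 20·4 + 7·1 + 22·3 + 37·0 = 215
Priya: 31·3 + 26·2 + 20·2 + 7·3 + 22·0 + 37·4 = 354
Elena: 31·0 + 26·1 + 20·3 + 7·0 + 22·4 + 37·1 = 211
Yuki: 31·4 + 26·3 + 20·1 + 7·4 + 22·1 + 37·2 = 346
Priya has the highest Borda score (354).

Priya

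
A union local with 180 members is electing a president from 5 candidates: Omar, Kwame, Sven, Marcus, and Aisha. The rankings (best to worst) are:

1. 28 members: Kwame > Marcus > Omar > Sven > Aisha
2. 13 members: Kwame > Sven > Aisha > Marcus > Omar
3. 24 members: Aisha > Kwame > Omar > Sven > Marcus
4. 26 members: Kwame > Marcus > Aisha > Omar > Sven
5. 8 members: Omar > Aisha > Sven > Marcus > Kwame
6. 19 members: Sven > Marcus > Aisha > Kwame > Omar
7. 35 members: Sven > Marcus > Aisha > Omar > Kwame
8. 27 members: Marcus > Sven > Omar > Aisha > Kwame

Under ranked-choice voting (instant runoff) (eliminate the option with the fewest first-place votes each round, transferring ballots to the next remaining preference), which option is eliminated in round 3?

Round 1: Omar 8, Kwame 67, Sven 54, Marcus 27, Aisha 24. Eliminate Omar.
Round 2: Kwame 67, Sven 54, Marcus 27, Aisha 32. Eliminate Marcus.
Round 3: Kwame 67, Sven 81, Aisha 32. Eliminate Aisha.

Aisha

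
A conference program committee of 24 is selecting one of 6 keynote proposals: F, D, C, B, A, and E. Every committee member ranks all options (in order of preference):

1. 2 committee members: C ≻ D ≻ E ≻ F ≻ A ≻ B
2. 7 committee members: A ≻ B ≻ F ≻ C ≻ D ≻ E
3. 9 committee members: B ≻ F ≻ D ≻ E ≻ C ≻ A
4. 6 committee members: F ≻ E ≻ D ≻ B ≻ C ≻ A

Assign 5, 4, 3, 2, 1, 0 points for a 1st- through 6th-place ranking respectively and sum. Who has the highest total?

F

F: 2·2 + 7·3 + 9·4 + 6·5 = 91
D: 2·4 + 7·1 + 9·3 + 6·3 = 60
C: 2·5 + 7·2 + 9·1 + 6·1 = 39
B: 2·0 + 7·4 + 9·5 + 6·2 = 85
A: 2·1 + 7·5 + 9·0 + 6·0 = 37
E: 2·3 + 7·0 + 9·2 + 6·4 = 48
F has the highest Borda score (91).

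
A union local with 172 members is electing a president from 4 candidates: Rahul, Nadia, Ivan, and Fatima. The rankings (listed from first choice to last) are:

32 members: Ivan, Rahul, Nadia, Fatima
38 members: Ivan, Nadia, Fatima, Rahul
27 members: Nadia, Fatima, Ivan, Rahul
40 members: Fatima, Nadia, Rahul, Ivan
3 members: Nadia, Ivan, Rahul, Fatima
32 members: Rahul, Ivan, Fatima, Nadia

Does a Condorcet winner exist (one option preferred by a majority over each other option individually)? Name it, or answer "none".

Ivan vs Rahul: 100–72 for Ivan.
Ivan vs Nadia: 102–70 for Ivan.
Ivan vs Fatima: 105–67 for Ivan.
Ivan beats every other option head-to-head.

Ivan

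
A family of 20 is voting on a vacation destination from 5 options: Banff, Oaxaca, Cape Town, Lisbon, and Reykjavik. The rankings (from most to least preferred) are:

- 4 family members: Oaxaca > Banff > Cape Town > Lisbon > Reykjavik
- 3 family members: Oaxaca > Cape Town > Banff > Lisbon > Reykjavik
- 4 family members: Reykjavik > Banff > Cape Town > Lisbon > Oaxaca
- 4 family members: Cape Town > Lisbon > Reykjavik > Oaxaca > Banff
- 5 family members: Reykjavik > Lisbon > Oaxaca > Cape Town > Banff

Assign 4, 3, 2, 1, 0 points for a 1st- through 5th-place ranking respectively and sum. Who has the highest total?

Cape Town

Banff: 4·3 + 3·2 + 4·3 + 4·0 + 5·0 = 30
Oaxaca: 4·4 + 3·4 + 4·0 + 4·1 + 5·2 = 42
Cape Town: 4·2 + 3·3 + 4·2 + 4·4 + 5·1 = 46
Lisbon: 4·1 + 3·1 + 4·1 + 4·3 + 5·3 = 38
Reykjavik: 4·0 + 3·0 + 4·4 + 4·2 + 5·4 = 44
Cape Town has the highest Borda score (46).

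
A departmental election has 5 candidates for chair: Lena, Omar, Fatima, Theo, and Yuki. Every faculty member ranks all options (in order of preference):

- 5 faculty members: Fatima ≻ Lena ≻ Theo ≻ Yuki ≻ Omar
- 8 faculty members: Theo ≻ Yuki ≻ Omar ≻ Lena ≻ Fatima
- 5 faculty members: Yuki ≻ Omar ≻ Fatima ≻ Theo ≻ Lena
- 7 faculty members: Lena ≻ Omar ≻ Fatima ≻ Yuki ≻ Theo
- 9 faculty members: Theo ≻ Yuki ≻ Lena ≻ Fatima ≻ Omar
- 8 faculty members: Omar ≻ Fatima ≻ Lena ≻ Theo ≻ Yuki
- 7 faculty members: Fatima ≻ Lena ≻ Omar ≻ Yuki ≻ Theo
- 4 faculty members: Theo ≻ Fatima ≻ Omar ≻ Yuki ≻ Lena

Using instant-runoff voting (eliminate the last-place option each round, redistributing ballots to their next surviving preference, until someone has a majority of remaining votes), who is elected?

Round 1: Lena 7, Omar 8, Fatima 12, Theo 21, Yuki 5. Eliminate Yuki.
Round 2: Lena 7, Omar 13, Fatima 12, Theo 21. Eliminate Lena.
Round 3: Omar 20, Fatima 12, Theo 21. Eliminate Fatima.
Round 4: Omar 27, Theo 26. Omar has a majority.

Omar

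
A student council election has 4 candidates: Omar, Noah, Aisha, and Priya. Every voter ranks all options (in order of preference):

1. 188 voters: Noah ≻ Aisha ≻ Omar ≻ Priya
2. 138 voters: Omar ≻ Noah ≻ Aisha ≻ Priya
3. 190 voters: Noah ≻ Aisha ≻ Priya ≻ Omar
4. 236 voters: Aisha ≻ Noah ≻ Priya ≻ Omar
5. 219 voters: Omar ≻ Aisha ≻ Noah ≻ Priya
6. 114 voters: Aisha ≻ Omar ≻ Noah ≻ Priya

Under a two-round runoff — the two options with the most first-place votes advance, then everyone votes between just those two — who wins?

Round 1 first-place votes: Omar 357, Noah 378, Aisha 350, Priya 0.
Noah and Omar advance.
Runoff: Noah is preferred to Omar by 614 voters; Omar by 471.
Noah wins the runoff.

Noah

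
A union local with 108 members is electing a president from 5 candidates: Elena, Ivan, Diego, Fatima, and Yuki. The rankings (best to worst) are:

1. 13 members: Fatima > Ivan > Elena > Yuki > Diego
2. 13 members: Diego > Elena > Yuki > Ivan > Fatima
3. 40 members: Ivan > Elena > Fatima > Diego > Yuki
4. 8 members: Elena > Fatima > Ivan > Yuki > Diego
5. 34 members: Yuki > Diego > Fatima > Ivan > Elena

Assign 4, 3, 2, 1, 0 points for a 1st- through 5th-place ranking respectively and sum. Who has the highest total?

Ivan

Elena: 13·2 + 13·3 + 40·3 + 8·4 + 34·0 = 217
Ivan: 13·3 + 13·1 + 40·4 + 8·2 + 34·1 = 262
Diego: 13·0 + 13·4 + 40·1 + 8·0 + 34·3 = 194
Fatima: 13·4 + 13·0 + 40·2 + 8·3 + 34·2 = 224
Yuki: 13·1 + 13·2 + 40·0 + 8·1 + 34·4 = 183
Ivan has the highest Borda score (262).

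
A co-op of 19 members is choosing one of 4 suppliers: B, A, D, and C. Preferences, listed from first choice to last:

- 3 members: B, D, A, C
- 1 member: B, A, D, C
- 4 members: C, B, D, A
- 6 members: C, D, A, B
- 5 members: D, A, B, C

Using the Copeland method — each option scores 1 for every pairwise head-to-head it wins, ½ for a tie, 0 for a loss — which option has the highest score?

C

B: loses to A, D, and C → score 0.
A: beats B; loses to D and C → score 1.
D: beats B and A; loses to C → score 2.
C: beats B, A, and D → score 3.
C has the best pairwise record.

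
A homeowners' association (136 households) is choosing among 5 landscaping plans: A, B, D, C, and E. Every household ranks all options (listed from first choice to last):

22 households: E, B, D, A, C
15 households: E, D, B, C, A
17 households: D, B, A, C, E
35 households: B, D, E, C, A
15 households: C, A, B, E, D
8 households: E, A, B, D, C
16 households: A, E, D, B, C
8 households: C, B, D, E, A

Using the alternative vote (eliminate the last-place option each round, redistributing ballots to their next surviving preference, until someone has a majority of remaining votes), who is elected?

B

Round 1: A 16, B 35, D 17, C 23, E 45. Eliminate A.
Round 2: B 35, D 17, C 23, E 61. Eliminate D.
Round 3: B 52, C 23, E 61. Eliminate C.
Round 4: B 75, E 61. B has a majority.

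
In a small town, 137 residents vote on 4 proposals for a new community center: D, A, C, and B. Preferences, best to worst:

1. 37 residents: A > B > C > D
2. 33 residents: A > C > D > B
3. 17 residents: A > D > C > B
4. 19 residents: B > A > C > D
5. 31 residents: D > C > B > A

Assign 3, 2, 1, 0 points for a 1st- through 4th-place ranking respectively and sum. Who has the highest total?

A

D: 37·0 + 33·1 + 17·2 + 19·0 + 31·3 = 160
A: 37·3 + 33·3 + 17·3 + 19·2 + 31·0 = 299
C: 37·1 + 33·2 + 17·1 + 19·1 + 31·2 = 201
B: 37·2 + 33·0 + 17·0 + 19·3 + 31·1 = 162
A has the highest Borda score (299).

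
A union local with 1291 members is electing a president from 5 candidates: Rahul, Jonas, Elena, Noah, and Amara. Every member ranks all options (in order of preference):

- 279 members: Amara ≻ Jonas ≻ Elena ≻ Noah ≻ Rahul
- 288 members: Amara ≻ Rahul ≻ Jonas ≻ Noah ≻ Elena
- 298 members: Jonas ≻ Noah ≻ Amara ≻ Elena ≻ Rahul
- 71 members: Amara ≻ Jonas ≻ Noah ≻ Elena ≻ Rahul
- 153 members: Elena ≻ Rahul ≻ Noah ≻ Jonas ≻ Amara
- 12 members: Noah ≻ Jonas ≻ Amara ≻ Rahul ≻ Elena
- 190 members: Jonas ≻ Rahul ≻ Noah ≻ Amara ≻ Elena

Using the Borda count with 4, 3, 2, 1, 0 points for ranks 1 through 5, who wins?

Rahul: 279·0 + 288·3 + 298·0 + 71·0 + 153·3 + 12·1 + 190·3 = 1905
Jonas: 279·3 + 288·2 + 298·4 + 71·3 + 153·1 + 12·3 + 190·4 = 3767
Elena: 279·2 + 288·0 + 298·1 + 71·1 + 153·4 + 12·0 + 190·0 = 1539
Noah: 279·1 + 288·1 + 298·3 + 71·2 + 153·2 + 12·4 + 190·2 = 2337
Amara: 279·4 + 288·4 + 298·2 + 71·4 + 153·0 + 12·2 + 190·1 = 3362
Jonas has the highest Borda score (3767).

Jonas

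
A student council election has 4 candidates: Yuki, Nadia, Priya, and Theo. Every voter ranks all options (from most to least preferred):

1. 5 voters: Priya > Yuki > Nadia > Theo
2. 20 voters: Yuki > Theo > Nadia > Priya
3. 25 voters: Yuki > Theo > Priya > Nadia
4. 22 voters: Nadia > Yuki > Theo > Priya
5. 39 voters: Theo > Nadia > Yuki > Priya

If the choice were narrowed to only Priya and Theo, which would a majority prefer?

Voters preferring Priya to Theo: 5; preferring Theo to Priya: 106.
Theo wins the head-to-head.

Theo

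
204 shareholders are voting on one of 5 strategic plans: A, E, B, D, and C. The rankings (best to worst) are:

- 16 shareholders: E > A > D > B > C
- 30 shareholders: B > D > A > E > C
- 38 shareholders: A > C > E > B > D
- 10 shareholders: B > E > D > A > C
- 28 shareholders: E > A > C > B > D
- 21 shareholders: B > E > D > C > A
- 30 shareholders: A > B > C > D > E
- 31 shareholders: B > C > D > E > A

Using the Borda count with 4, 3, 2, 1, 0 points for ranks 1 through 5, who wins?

A: 16·3 + 30·2 + 38·4 + 10·1 + 28·3 + 21·0 + 30·4 + 31·0 = 474
E: 16·4 + 30·1 + 38·2 + 10·3 + 28·4 + 21·3 + 30·0 + 31·1 = 406
B: 16·1 + 30·4 + 38·1 + 10·4 + 28·1 + 21·4 + 30·3 + 31·4 = 540
D: 16·2 + 30·3 + 38·0 + 10·2 + 28·0 + 21·2 + 30·1 + 31·2 = 276
C: 16·0 + 30·0 + 38·3 + 10·0 + 28·2 + 21·1 + 30·2 + 31·3 = 344
B has the highest Borda score (540).

B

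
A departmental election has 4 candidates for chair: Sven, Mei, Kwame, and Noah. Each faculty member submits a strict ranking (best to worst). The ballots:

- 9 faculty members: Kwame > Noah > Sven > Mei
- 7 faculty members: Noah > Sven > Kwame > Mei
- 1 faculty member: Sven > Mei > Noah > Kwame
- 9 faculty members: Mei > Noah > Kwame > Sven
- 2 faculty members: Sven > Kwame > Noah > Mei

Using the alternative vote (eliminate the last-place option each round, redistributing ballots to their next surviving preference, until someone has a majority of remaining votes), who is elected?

Round 1: Sven 3, Mei 9, Kwame 9, Noah 7. Eliminate Sven.
Round 2: Mei 10, Kwame 11, Noah 7. Eliminate Noah.
Round 3: Mei 10, Kwame 18. Kwame has a majority.

Kwame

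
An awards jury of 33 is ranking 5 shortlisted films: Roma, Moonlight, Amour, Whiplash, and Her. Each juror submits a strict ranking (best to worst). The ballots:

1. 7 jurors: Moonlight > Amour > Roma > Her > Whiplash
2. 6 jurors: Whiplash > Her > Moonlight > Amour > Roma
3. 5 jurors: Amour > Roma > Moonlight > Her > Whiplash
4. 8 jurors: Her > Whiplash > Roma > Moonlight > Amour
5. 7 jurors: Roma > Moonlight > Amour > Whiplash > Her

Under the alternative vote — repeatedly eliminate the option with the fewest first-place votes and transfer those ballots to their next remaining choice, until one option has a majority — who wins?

Round 1: Roma 7, Moonlight 7, Amour 5, Whiplash 6, Her 8. Eliminate Amour.
Round 2: Roma 12, Moonlight 7, Whiplash 6, Her 8. Eliminate Whiplash.
Round 3: Roma 12, Moonlight 7, Her 14. Eliminate Moonlight.
Round 4: Roma 19, Her 14. Roma has a majority.

Roma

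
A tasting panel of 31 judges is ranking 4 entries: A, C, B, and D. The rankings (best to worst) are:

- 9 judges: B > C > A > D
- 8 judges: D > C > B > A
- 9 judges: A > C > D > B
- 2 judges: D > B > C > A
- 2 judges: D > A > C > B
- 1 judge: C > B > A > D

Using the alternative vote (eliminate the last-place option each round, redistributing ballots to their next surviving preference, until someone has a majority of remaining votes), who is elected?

Round 1: A 9, C 1, B 9, D 12. Eliminate C.
Round 2: A 9, B 10, D 12. Eliminate A.
Round 3: B 10, D 21. D has a majority.

D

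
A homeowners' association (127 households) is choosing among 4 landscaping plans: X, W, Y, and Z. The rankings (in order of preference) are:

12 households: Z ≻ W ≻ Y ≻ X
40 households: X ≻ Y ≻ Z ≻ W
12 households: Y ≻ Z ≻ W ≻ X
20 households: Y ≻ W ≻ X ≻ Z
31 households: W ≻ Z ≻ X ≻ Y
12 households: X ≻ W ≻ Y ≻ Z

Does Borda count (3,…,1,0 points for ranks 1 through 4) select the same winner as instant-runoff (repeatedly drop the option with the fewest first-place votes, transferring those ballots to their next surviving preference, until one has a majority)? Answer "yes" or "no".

no

Borda — scores: X 207, W 193, Y 200, Z 162. Winner: X.
Instant-runoff — R1 X 52, W 31, Y 32, Z 12 (Z out); R2 X 52, W 43, Y 32 (Y out); R3 X 52, W 75 (W winner). Winner: W.
The two methods disagree.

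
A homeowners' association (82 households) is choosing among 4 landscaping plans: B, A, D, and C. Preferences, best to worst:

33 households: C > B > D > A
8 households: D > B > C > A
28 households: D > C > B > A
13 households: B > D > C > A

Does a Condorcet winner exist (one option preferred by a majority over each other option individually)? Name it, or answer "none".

Checking pairwise contests:
C beats B 61–21.
B beats A 82–0.
B beats D 46–36.
D beats C 49–33.
Every option loses at least one head-to-head, so there is no Condorcet winner.

none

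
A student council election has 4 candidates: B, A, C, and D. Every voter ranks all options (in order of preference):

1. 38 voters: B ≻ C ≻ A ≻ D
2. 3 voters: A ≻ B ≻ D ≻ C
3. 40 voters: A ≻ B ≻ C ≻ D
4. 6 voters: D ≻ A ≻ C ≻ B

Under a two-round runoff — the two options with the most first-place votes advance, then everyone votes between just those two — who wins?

Round 1 first-place votes: B 38, A 43, C 0, D 6.
A and B advance.
Runoff: A is preferred to B by 49 voters; B by 38.
A wins the runoff.

A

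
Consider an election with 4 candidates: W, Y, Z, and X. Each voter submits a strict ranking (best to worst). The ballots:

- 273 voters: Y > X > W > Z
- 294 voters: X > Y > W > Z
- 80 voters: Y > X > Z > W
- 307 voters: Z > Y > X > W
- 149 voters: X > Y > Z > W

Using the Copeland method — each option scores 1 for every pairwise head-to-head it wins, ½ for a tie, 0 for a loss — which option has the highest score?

W: beats Z; loses to Y and X → score 1.
Y: beats W, Z, and X → score 3.
Z: loses to W, Y, and X → score 0.
X: beats W and Z; loses to Y → score 2.
Y has the best pairwise record.

Y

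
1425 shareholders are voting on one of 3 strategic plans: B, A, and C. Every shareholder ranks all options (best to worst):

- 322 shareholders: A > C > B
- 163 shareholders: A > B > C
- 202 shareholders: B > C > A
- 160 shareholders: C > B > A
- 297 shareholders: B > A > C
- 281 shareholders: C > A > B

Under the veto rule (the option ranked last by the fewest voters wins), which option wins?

A

Last-place votes: B 603, A 362, C 460.
A is ranked last by the fewest voters, so A wins.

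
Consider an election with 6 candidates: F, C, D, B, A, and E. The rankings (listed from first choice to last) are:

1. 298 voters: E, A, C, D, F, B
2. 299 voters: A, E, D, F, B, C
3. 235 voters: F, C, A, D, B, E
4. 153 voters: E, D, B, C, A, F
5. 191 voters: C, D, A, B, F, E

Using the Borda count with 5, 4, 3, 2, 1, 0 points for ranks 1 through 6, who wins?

F: 298·1 + 299·2 + 235·5 + 153·0 + 191·1 = 2262
C: 298·3 + 299·0 + 235·4 + 153·2 + 191·5 = 3095
D: 298·2 + 299·3 + 235·2 + 153·4 + 191·4 = 3339
B: 298·0 + 299·1 + 235·1 + 153·3 + 191·2 = 1375
A: 298·4 + 299·5 + 235·3 + 153·1 + 191·3 = 4118
E: 298·5 + 299·4 + 235·0 + 153·5 + 191·0 = 3451
A has the highest Borda score (4118).

A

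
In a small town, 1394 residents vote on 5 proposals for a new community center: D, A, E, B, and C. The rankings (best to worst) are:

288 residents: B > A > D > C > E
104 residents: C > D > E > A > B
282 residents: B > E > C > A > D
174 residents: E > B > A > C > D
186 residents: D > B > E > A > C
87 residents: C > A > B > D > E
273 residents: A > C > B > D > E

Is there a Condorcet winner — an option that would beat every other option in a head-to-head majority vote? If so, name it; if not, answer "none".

B

B vs D: 1104–290 for B.
B vs A: 930–464 for B.
B vs E: 1116–278 for B.
B vs C: 930–464 for B.
B beats every other option head-to-head.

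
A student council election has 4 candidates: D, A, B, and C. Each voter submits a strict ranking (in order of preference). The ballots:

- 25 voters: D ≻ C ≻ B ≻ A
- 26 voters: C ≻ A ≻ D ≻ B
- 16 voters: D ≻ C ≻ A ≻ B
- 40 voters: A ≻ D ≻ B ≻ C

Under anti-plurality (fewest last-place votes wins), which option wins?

D

Last-place votes: D 0, A 25, B 42, C 40.
D is ranked last by the fewest voters, so D wins.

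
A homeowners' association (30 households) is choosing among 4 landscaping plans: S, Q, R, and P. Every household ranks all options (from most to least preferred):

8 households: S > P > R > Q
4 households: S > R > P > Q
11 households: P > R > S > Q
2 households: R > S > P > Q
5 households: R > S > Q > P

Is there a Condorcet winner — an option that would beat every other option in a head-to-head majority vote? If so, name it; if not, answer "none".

Checking pairwise contests:
R beats S 18–12.
S beats Q 30–0.
P beats R 19–11.
S beats P 19–11.
Every option loses at least one head-to-head, so there is no Condorcet winner.

none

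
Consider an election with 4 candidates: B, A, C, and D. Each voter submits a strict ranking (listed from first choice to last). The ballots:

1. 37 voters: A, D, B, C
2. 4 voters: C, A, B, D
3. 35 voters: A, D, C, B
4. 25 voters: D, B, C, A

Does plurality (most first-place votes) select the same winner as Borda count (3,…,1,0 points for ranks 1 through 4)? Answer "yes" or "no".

yes

Plurality — first-place votes: B 0, A 72, C 4, D 25. Winner: A.
Borda — scores: B 91, A 224, C 72, D 219. Winner: A.
The two methods agree.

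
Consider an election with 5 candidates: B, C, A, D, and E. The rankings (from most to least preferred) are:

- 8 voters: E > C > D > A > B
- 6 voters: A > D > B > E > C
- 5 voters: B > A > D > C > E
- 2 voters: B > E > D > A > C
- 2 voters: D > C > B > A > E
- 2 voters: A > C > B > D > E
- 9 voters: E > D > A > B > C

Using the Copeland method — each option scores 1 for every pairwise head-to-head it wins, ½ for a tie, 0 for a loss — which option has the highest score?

B: beats C; ties E; loses to A and D → score 1.5.
C: loses to B, A, D, and E → score 0.
A: beats B and C; loses to D and E → score 2.
D: beats B, C, and A; loses to E → score 3.
E: beats C, A, and D; ties B → score 3.5.
E has the best pairwise record.

E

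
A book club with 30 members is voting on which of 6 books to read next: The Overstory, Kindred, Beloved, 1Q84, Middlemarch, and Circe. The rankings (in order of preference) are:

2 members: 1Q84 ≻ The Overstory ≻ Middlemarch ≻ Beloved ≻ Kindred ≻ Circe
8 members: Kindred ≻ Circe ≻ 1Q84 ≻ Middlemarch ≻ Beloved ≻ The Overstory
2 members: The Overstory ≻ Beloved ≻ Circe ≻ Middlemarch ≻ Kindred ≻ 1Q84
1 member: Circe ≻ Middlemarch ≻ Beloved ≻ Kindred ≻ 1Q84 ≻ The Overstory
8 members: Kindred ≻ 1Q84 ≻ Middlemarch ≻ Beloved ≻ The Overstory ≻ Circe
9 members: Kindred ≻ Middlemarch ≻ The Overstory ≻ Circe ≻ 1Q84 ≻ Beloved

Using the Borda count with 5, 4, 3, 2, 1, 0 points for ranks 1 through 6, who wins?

Kindred

The Overstory: 2·4 + 8·0 + 2·5 + 1·0 + 8·1 + 9·3 = 53
Kindred: 2·1 + 8·5 + 2·1 + 1·2 + 8·5 + 9·5 = 131
Beloved: 2·2 + 8·1 + 2·4 + 1·3 + 8·2 + 9·0 = 39
1Q84: 2·5 + 8·3 + 2·0 + 1·1 + 8·4 + 9·1 = 76
Middlemarch: 2·3 + 8·2 + 2·2 + 1·4 + 8·3 + 9·4 = 90
Circe: 2·0 + 8·4 + 2·3 + 1·5 + 8·0 + 9·2 = 61
Kindred has the highest Borda score (131).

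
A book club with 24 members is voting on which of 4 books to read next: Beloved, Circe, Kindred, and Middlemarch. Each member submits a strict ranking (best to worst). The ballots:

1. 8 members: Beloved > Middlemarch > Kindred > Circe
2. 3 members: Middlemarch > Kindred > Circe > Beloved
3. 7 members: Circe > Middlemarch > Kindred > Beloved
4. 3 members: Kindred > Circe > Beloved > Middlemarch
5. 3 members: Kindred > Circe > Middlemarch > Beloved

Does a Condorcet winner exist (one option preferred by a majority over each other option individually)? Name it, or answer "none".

Checking pairwise contests:
Circe beats Beloved 16–8.
Kindred beats Circe 17–7.
Middlemarch beats Kindred 18–6.
Circe beats Middlemarch 13–11.
Every option loses at least one head-to-head, so there is no Condorcet winner.

none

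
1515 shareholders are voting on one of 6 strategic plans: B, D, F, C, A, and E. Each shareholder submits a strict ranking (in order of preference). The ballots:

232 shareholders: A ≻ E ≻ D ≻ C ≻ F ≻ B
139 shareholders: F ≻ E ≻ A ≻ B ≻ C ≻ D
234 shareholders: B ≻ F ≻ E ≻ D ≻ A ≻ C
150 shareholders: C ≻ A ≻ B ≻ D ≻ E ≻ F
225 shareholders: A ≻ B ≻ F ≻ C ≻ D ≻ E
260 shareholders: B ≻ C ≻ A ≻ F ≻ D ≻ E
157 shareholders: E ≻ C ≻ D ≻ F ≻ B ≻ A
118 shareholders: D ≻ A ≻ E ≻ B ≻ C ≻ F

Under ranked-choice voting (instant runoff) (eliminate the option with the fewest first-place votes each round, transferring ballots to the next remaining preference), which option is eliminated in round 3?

C

Round 1: B 494, D 118, F 139, C 150, A 457, E 157. Eliminate D.
Round 2: B 494, F 139, C 150, A 575, E 157. Eliminate F.
Round 3: B 494, C 150, A 575, E 296. Eliminate C.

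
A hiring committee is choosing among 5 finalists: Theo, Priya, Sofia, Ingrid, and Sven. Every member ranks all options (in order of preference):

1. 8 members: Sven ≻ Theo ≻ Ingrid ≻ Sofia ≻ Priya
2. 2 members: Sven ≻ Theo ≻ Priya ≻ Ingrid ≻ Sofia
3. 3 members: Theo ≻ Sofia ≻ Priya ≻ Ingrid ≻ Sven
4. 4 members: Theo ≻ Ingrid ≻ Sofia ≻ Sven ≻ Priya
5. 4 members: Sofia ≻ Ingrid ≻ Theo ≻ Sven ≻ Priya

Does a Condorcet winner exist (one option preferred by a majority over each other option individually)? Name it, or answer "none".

Theo vs Priya: 21–0 for Theo.
Theo vs Sofia: 17–4 for Theo.
Theo vs Ingrid: 17–4 for Theo.
Theo vs Sven: 11–10 for Theo.
Theo beats every other option head-to-head.

Theo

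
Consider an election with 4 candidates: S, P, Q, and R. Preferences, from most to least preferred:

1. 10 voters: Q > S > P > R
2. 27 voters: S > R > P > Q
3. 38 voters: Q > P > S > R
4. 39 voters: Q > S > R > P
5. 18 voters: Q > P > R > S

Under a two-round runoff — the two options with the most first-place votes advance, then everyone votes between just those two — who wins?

Round 1 first-place votes: S 27, P 0, Q 105, R 0.
Q and S advance.
Runoff: Q is preferred to S by 105 voters; S by 27.
Q wins the runoff.

Q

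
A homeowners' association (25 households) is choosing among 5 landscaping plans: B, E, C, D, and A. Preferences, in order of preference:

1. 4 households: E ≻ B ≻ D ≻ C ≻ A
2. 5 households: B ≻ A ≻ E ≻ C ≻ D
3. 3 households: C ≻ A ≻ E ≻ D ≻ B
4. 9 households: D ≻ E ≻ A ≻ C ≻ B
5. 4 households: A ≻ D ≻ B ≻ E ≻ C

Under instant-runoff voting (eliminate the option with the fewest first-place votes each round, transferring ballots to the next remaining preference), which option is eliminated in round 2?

Round 1: B 5, E 4, C 3, D 9, A 4. Eliminate C.
Round 2: B 5, E 4, D 9, A 7. Eliminate E.

E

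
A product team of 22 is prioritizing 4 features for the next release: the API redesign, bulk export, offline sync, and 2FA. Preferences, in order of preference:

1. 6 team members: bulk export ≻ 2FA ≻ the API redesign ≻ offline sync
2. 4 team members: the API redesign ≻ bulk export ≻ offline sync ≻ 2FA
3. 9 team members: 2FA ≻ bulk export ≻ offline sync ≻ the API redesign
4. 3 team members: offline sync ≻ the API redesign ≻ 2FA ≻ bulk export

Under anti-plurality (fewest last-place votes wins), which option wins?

Last-place votes: the API redesign 9, bulk export 3, offline sync 6, 2FA 4.
bulk export is ranked last by the fewest voters, so bulk export wins.

bulk export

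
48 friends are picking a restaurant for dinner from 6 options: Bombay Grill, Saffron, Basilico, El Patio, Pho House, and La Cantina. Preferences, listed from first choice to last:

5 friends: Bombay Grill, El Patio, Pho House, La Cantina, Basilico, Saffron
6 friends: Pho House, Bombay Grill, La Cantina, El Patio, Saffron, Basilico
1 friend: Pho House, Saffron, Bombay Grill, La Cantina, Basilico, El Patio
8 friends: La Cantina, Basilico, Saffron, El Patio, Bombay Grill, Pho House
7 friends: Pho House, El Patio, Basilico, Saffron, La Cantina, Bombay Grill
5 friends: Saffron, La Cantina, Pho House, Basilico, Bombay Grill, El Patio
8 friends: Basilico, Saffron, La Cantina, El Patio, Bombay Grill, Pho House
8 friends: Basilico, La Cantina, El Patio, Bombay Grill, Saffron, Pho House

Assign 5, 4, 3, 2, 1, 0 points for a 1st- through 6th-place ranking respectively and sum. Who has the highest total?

La Cantina

Bombay Grill: 5·5 + 6·4 + 1·3 + 8·1 + 7·0 + 5·1 + 8·1 + 8·2 = 89
Saffron: 5·0 + 6·1 + 1·4 + 8·3 + 7·2 + 5·5 + 8·4 + 8·1 = 113
Basilico: 5·1 + 6·0 + 1·1 + 8·4 + 7·3 + 5·2 + 8·5 + 8·5 = 149
El Patio: 5·4 + 6·2 + 1·0 + 8·2 + 7·4 + 5·0 + 8·2 + 8·3 = 116
Pho House: 5·3 + 6·5 + 1·5 + 8·0 + 7·5 + 5·3 + 8·0 + 8·0 = 100
La Cantina: 5·2 + 6·3 + 1·2 + 8·5 + 7·1 + 5·4 + 8·3 + 8·4 = 153
La Cantina has the highest Borda score (153).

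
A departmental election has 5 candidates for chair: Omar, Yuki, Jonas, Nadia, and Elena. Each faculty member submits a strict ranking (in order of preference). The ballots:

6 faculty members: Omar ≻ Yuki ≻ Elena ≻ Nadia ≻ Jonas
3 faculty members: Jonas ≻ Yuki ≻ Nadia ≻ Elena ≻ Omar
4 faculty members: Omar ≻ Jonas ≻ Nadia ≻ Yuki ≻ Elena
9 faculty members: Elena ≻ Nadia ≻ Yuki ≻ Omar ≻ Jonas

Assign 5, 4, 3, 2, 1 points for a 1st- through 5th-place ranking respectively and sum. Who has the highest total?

Omar: 6·5 + 3·1 + 4·5 + 9·2 = 71
Yuki: 6·4 + 3·4 + 4·2 + 9·3 = 71
Jonas: 6·1 + 3·5 + 4·4 + 9·1 = 46
Nadia: 6·2 + 3·3 + 4·3 + 9·4 = 69
Elena: 6·3 + 3·2 + 4·1 + 9·5 = 73
Elena has the highest Borda score (73).

Elena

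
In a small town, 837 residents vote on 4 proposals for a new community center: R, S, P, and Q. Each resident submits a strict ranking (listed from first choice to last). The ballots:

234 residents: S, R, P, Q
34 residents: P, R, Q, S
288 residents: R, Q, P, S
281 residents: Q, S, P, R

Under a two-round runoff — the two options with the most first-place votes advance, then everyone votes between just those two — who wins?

Round 1 first-place votes: R 288, S 234, P 34, Q 281.
R and Q advance.
Runoff: R is preferred to Q by 556 voters; Q by 281.
R wins the runoff.

R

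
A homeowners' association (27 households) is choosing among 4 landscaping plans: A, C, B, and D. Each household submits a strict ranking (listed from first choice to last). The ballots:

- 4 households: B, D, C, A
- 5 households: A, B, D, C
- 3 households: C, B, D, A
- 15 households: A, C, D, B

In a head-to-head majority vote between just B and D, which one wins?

Voters preferring B to D: 12; preferring D to B: 15.
D wins the head-to-head.

D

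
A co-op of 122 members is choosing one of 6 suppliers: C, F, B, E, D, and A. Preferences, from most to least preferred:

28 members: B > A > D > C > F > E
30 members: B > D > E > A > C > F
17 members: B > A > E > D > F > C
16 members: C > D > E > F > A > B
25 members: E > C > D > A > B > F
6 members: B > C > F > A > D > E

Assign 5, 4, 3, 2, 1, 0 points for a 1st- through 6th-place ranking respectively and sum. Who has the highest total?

C: 28·2 + 30·1 + 17·0 + 16·5 + 25·4 + 6·4 = 290
F: 28·1 + 30·0 + 17·1 + 16·2 + 25·0 + 6·3 = 95
B: 28·5 + 30·5 + 17·5 + 16·0 + 25·1 + 6·5 = 430
E: 28·0 + 30·3 + 17·3 + 16·3 + 25·5 + 6·0 = 314
D: 28·3 + 30·4 + 17·2 + 16·4 + 25·3 + 6·1 = 383
A: 28·4 + 30·2 + 17·4 + 16·1 + 25·2 + 6·2 = 318
B has the highest Borda score (430).

B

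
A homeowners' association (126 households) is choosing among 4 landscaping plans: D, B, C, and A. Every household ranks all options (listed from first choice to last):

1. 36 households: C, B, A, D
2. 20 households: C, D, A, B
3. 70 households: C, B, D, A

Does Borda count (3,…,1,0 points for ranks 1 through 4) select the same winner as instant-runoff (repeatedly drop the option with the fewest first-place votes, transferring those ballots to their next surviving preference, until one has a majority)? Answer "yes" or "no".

yes

Borda — scores: D 110, B 212, C 378, A 56. Winner: C.
Instant-runoff — R1 D 0, B 0, C 126, A 0 (C winner). Winner: C.
The two methods agree.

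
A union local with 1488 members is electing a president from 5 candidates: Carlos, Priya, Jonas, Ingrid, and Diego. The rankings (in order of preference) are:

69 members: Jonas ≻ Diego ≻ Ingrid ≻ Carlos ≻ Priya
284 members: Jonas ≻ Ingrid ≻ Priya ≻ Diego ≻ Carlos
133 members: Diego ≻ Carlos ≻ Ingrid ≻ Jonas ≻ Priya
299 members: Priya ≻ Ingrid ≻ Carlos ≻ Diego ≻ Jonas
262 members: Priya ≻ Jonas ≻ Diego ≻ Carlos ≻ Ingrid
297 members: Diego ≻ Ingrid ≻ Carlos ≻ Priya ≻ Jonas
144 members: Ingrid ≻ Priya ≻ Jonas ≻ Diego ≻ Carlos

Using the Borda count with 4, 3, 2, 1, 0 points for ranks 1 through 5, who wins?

Ingrid

Carlos: 69·1 + 284·0 + 133·3 + 299·2 + 262·1 + 297·2 + 144·0 = 1922
Priya: 69·0 + 284·2 + 133·0 + 299·4 + 262·4 + 297·1 + 144·3 = 3541
Jonas: 69·4 + 284·4 + 133·1 + 299·0 + 262·3 + 297·0 + 144·2 = 2619
Ingrid: 69·2 + 284·3 + 133·2 + 299·3 + 262·0 + 297·3 + 144·4 = 3620
Diego: 69·3 + 284·1 + 133·4 + 299·1 + 262·2 + 297·4 + 144·1 = 3178
Ingrid has the highest Borda score (3620).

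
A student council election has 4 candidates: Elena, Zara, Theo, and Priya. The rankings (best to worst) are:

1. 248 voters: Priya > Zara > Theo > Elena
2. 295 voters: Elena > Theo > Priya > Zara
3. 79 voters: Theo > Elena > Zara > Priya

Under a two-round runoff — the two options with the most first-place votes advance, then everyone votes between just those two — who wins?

Elena

Round 1 first-place votes: Elena 295, Zara 0, Theo 79, Priya 248.
Elena and Priya advance.
Runoff: Elena is preferred to Priya by 374 voters; Priya by 248.
Elena wins the runoff.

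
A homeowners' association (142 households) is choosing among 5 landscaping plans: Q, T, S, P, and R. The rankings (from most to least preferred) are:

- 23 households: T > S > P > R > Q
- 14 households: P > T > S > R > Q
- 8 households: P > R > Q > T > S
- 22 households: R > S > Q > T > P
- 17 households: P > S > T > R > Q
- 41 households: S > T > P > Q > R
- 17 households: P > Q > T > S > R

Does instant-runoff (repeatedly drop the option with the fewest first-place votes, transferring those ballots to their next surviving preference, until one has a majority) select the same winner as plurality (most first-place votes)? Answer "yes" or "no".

Instant-runoff — R1 Q 0, T 23, S 41, P 56, R 22 (Q out); R2 T 23, S 41, P 56, R 22 (R out); R3 T 23, S 63, P 56 (T out); R4 S 86, P 56 (S winner). Winner: S.
Plurality — first-place votes: Q 0, T 23, S 41, P 56, R 22. Winner: P.
The two methods disagree.

no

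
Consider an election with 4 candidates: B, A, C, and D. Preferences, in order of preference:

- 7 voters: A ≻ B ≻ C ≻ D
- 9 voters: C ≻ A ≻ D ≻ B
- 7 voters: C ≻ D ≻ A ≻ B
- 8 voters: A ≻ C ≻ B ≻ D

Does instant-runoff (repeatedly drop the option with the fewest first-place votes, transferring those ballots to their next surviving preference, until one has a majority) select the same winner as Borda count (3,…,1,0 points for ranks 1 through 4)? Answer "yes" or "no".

Instant-runoff — R1 B 0, A 15, C 16, D 0 (C winner). Winner: C.
Borda — scores: B 22, A 70, C 71, D 23. Winner: C.
The two methods agree.

yes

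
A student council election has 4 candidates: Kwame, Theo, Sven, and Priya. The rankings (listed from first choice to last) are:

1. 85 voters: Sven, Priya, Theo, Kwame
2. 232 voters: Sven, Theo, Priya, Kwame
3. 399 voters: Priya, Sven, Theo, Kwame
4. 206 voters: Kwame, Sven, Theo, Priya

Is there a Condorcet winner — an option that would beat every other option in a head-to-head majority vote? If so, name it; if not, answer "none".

Sven vs Kwame: 716–206 for Sven.
Sven vs Theo: 922–0 for Sven.
Sven vs Priya: 523–399 for Sven.
Sven beats every other option head-to-head.

Sven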